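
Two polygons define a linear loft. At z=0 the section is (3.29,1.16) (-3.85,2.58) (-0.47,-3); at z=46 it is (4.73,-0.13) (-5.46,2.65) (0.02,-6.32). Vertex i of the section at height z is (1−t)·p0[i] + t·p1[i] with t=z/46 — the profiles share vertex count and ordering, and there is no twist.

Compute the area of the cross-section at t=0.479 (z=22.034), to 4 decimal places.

Cross-section at t=0.479: each vertex is (1-t)·p0[i] + t·p1[i].
  v1: (1-0.479)·(3.29,1.16) + 0.479·(4.73,-0.13) = (3.9798,0.5421)
  v2: (1-0.479)·(-3.85,2.58) + 0.479·(-5.46,2.65) = (-4.6212,2.6135)
  v3: (1-0.479)·(-0.47,-3) + 0.479·(0.02,-6.32) = (-0.2353,-4.5903)
Shoelace sum Σ(x_i·y_{i+1} − x_{i+1}·y_i):
  i=1: 3.9798·2.6135 − -4.6212·0.5421 = +12.9063 (running +12.9063)
  i=2: -4.6212·-4.5903 − -0.2353·2.6135 = +21.8275 (running +34.7338)
  i=3: -0.2353·0.5421 − 3.9798·-4.5903 = +18.1407 (running +52.8745)
Area = |Σ|/2 = |52.8745|/2 = 26.4372

Area at t=0.479: 26.4372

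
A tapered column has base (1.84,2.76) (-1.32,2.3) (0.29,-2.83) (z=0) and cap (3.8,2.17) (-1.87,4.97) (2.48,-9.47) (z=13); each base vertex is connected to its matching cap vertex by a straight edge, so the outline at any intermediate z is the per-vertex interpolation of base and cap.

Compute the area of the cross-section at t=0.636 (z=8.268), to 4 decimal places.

Cross-section at t=0.636: each vertex is (1-t)·p0[i] + t·p1[i].
  v1: (1-0.636)·(1.84,2.76) + 0.636·(3.8,2.17) = (3.0866,2.3848)
  v2: (1-0.636)·(-1.32,2.3) + 0.636·(-1.87,4.97) = (-1.6698,3.9981)
  v3: (1-0.636)·(0.29,-2.83) + 0.636·(2.48,-9.47) = (1.6828,-7.0530)
Shoelace sum Σ(x_i·y_{i+1} − x_{i+1}·y_i):
  i=1: 3.0866·3.9981 − -1.6698·2.3848 = +16.3225 (running +16.3225)
  i=2: -1.6698·-7.0530 − 1.6828·3.9981 = +5.0490 (running +21.3715)
  i=3: 1.6828·2.3848 − 3.0866·-7.0530 = +25.7828 (running +47.1543)
Area = |Σ|/2 = |47.1543|/2 = 23.5771

Area at t=0.636: 23.5771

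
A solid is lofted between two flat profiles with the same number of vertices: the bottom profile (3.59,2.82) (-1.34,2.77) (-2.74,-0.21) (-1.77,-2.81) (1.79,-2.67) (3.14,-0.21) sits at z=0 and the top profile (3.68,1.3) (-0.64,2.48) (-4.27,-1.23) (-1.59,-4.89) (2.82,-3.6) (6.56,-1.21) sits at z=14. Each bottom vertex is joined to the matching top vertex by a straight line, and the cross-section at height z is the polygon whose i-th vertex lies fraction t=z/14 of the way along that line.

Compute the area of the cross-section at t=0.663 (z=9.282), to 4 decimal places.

Area at t=0.663: 40.0484

Cross-section at t=0.663: each vertex is (1-t)·p0[i] + t·p1[i].
  v1: (1-0.663)·(3.59,2.82) + 0.663·(3.68,1.3) = (3.6497,1.8122)
  v2: (1-0.663)·(-1.34,2.77) + 0.663·(-0.64,2.48) = (-0.8759,2.5777)
  v3: (1-0.663)·(-2.74,-0.21) + 0.663·(-4.27,-1.23) = (-3.7544,-0.8863)
  v4: (1-0.663)·(-1.77,-2.81) + 0.663·(-1.59,-4.89) = (-1.6507,-4.1890)
  v5: (1-0.663)·(1.79,-2.67) + 0.663·(2.82,-3.6) = (2.4729,-3.2866)
  v6: (1-0.663)·(3.14,-0.21) + 0.663·(6.56,-1.21) = (5.4075,-0.8730)
Shoelace sum Σ(x_i·y_{i+1} − x_{i+1}·y_i):
  i=1: 3.6497·2.5777 − -0.8759·1.8122 = +10.9952 (running +10.9952)
  i=2: -0.8759·-0.8863 − -3.7544·2.5777 = +10.4541 (running +21.4493)
  i=3: -3.7544·-4.1890 − -1.6507·-0.8863 = +14.2644 (running +35.7137)
  i=4: -1.6507·-3.2866 − 2.4729·-4.1890 = +15.7841 (running +51.4977)
  i=5: 2.4729·-0.8730 − 5.4075·-3.2866 = +15.6133 (running +67.1110)
  i=6: 5.4075·1.8122 − 3.6497·-0.8730 = +12.9858 (running +80.0968)
Area = |Σ|/2 = |80.0968|/2 = 40.0484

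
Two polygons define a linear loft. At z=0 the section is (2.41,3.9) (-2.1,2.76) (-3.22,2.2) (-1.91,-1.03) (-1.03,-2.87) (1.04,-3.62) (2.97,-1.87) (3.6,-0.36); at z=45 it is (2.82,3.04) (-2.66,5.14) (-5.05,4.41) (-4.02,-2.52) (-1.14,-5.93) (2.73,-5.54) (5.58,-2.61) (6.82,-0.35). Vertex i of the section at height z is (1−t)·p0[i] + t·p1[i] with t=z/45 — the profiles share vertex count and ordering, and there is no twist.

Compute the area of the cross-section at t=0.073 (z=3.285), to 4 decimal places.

Area at t=0.073: 36.5177

Cross-section at t=0.073: each vertex is (1-t)·p0[i] + t·p1[i].
  v1: (1-0.073)·(2.41,3.9) + 0.073·(2.82,3.04) = (2.4399,3.8372)
  v2: (1-0.073)·(-2.1,2.76) + 0.073·(-2.66,5.14) = (-2.1409,2.9337)
  v3: (1-0.073)·(-3.22,2.2) + 0.073·(-5.05,4.41) = (-3.3536,2.3613)
  v4: (1-0.073)·(-1.91,-1.03) + 0.073·(-4.02,-2.52) = (-2.0640,-1.1388)
  v5: (1-0.073)·(-1.03,-2.87) + 0.073·(-1.14,-5.93) = (-1.0380,-3.0934)
  v6: (1-0.073)·(1.04,-3.62) + 0.073·(2.73,-5.54) = (1.1634,-3.7602)
  v7: (1-0.073)·(2.97,-1.87) + 0.073·(5.58,-2.61) = (3.1605,-1.9240)
  v8: (1-0.073)·(3.6,-0.36) + 0.073·(6.82,-0.35) = (3.8351,-0.3593)
Shoelace sum Σ(x_i·y_{i+1} − x_{i+1}·y_i):
  i=1: 2.4399·2.9337 − -2.1409·3.8372 = +15.3731 (running +15.3731)
  i=2: -2.1409·2.3613 − -3.3536·2.9337 = +4.7832 (running +20.1564)
  i=3: -3.3536·-1.1388 − -2.0640·2.3613 = +8.6928 (running +28.8492)
  i=4: -2.0640·-3.0934 − -1.0380·-1.1388 = +5.2028 (running +34.0520)
  i=5: -1.0380·-3.7602 − 1.1634·-3.0934 = +7.5019 (running +41.5539)
  i=6: 1.1634·-1.9240 − 3.1605·-3.7602 = +9.6458 (running +51.1996)
  i=7: 3.1605·-0.3593 − 3.8351·-1.9240 = +6.2432 (running +57.4429)
  i=8: 3.8351·3.8372 − 2.4399·-0.3593 = +15.5926 (running +73.0354)
Area = |Σ|/2 = |73.0354|/2 = 36.5177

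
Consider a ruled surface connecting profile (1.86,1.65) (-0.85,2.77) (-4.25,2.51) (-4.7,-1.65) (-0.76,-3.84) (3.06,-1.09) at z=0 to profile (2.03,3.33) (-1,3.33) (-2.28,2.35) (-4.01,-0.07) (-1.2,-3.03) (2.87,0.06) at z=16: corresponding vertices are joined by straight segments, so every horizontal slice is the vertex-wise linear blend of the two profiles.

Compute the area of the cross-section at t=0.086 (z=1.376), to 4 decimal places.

Cross-section at t=0.086: each vertex is (1-t)·p0[i] + t·p1[i].
  v1: (1-0.086)·(1.86,1.65) + 0.086·(2.03,3.33) = (1.8746,1.7945)
  v2: (1-0.086)·(-0.85,2.77) + 0.086·(-1,3.33) = (-0.8629,2.8182)
  v3: (1-0.086)·(-4.25,2.51) + 0.086·(-2.28,2.35) = (-4.0806,2.4962)
  v4: (1-0.086)·(-4.7,-1.65) + 0.086·(-4.01,-0.07) = (-4.6407,-1.5141)
  v5: (1-0.086)·(-0.76,-3.84) + 0.086·(-1.2,-3.03) = (-0.7978,-3.7703)
  v6: (1-0.086)·(3.06,-1.09) + 0.086·(2.87,0.06) = (3.0437,-0.9911)
Shoelace sum Σ(x_i·y_{i+1} − x_{i+1}·y_i):
  i=1: 1.8746·2.8182 − -0.8629·1.7945 = +6.8314 (running +6.8314)
  i=2: -0.8629·2.4962 − -4.0806·2.8182 = +9.3457 (running +16.1772)
  i=3: -4.0806·-1.5141 − -4.6407·2.4962 = +17.7627 (running +33.9398)
  i=4: -4.6407·-3.7703 − -0.7978·-1.5141 = +16.2888 (running +50.2287)
  i=5: -0.7978·-0.9911 − 3.0437·-3.7703 = +12.2664 (running +62.4951)
  i=6: 3.0437·1.7945 − 1.8746·-0.9911 = +7.3197 (running +69.8148)
Area = |Σ|/2 = |69.8148|/2 = 34.9074

Area at t=0.086: 34.9074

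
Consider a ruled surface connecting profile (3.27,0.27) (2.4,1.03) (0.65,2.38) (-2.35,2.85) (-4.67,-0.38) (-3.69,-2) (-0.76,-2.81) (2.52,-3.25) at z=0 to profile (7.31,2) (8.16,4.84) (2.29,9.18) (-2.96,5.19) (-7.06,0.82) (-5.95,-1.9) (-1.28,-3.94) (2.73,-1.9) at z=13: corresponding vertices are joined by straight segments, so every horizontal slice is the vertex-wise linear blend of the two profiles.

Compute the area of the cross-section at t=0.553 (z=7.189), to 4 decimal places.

Cross-section at t=0.553: each vertex is (1-t)·p0[i] + t·p1[i].
  v1: (1-0.553)·(3.27,0.27) + 0.553·(7.31,2) = (5.5041,1.2267)
  v2: (1-0.553)·(2.4,1.03) + 0.553·(8.16,4.84) = (5.5853,3.1369)
  v3: (1-0.553)·(0.65,2.38) + 0.553·(2.29,9.18) = (1.5569,6.1404)
  v4: (1-0.553)·(-2.35,2.85) + 0.553·(-2.96,5.19) = (-2.6873,4.1440)
  v5: (1-0.553)·(-4.67,-0.38) + 0.553·(-7.06,0.82) = (-5.9917,0.2836)
  v6: (1-0.553)·(-3.69,-2) + 0.553·(-5.95,-1.9) = (-4.9398,-1.9447)
  v7: (1-0.553)·(-0.76,-2.81) + 0.553·(-1.28,-3.94) = (-1.0476,-3.4349)
  v8: (1-0.553)·(2.52,-3.25) + 0.553·(2.73,-1.9) = (2.6361,-2.5034)
Shoelace sum Σ(x_i·y_{i+1} − x_{i+1}·y_i):
  i=1: 5.5041·3.1369 − 5.5853·1.2267 = +10.4146 (running +10.4146)
  i=2: 5.5853·6.1404 − 1.5569·3.1369 = +29.4119 (running +39.8265)
  i=3: 1.5569·4.1440 − -2.6873·6.1404 = +22.9532 (running +62.7797)
  i=4: -2.6873·0.2836 − -5.9917·4.1440 = +24.0675 (running +86.8472)
  i=5: -5.9917·-1.9447 − -4.9398·0.2836 = +13.0529 (running +99.9001)
  i=6: -4.9398·-3.4349 − -1.0476·-1.9447 = +14.9304 (running +114.8305)
  i=7: -1.0476·-2.5034 − 2.6361·-3.4349 = +11.6773 (running +126.5079)
  i=8: 2.6361·1.2267 − 5.5041·-2.5034 = +17.0130 (running +143.5209)
Area = |Σ|/2 = |143.5209|/2 = 71.7604

Area at t=0.553: 71.7604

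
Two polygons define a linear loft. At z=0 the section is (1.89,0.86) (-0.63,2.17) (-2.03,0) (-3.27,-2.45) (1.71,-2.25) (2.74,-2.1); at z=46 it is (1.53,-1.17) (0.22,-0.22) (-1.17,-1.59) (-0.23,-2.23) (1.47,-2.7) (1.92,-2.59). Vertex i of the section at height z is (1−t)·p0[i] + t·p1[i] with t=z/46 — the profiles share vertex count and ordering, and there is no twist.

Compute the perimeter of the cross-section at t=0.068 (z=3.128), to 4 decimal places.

Cross-section at t=0.068: each vertex is (1-t)·p0[i] + t·p1[i].
  v1: (1-0.068)·(1.89,0.86) + 0.068·(1.53,-1.17) = (1.8655,0.7220)
  v2: (1-0.068)·(-0.63,2.17) + 0.068·(0.22,-0.22) = (-0.5722,2.0075)
  v3: (1-0.068)·(-2.03,0) + 0.068·(-1.17,-1.59) = (-1.9715,-0.1081)
  v4: (1-0.068)·(-3.27,-2.45) + 0.068·(-0.23,-2.23) = (-3.0633,-2.4350)
  v5: (1-0.068)·(1.71,-2.25) + 0.068·(1.47,-2.7) = (1.6937,-2.2806)
  v6: (1-0.068)·(2.74,-2.1) + 0.068·(1.92,-2.59) = (2.6842,-2.1333)
Perimeter = Σ |v_{i+1} − v_i|:
  edge 1→2: √(-2.4377² + 1.2855²) = 2.7559 (running 2.7559)
  edge 2→3: √(-1.3993² + -2.1156²) = 2.5365 (running 5.2924)
  edge 3→4: √(-1.0918² + -2.3269²) = 2.5703 (running 7.8627)
  edge 4→5: √(4.7570² + 0.1544²) = 4.7595 (running 12.6222)
  edge 5→6: √(0.9906² + 0.1473²) = 1.0014 (running 13.6236)
  edge 6→1: √(-0.8187² + 2.8553²) = 2.9703 (running 16.5940)
Perimeter = 16.5940

Perimeter at t=0.068: 16.5940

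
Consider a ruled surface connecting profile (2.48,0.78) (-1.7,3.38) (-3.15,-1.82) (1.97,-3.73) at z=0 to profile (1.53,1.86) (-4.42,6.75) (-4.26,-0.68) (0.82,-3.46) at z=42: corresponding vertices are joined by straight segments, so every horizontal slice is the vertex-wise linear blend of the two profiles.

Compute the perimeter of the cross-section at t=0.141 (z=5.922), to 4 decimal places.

Cross-section at t=0.141: each vertex is (1-t)·p0[i] + t·p1[i].
  v1: (1-0.141)·(2.48,0.78) + 0.141·(1.53,1.86) = (2.3460,0.9323)
  v2: (1-0.141)·(-1.7,3.38) + 0.141·(-4.42,6.75) = (-2.0835,3.8552)
  v3: (1-0.141)·(-3.15,-1.82) + 0.141·(-4.26,-0.68) = (-3.3065,-1.6593)
  v4: (1-0.141)·(1.97,-3.73) + 0.141·(0.82,-3.46) = (1.8078,-3.6919)
Perimeter = Σ |v_{i+1} − v_i|:
  edge 1→2: √(-4.4296² + 2.9229²) = 5.3070 (running 5.3070)
  edge 2→3: √(-1.2230² + -5.5144²) = 5.6484 (running 10.9554)
  edge 3→4: √(5.1144² + -2.0327²) = 5.5035 (running 16.4589)
  edge 4→1: √(0.5382² + 4.6242²) = 4.6554 (running 21.1143)
Perimeter = 21.1143

Perimeter at t=0.141: 21.1143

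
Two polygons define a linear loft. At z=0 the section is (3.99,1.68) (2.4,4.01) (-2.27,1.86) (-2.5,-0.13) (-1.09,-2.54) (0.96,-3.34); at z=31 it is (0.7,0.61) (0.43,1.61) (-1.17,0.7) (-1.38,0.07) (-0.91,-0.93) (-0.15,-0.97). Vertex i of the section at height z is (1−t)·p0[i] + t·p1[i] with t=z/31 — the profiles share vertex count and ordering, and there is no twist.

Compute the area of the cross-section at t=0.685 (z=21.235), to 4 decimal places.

Cross-section at t=0.685: each vertex is (1-t)·p0[i] + t·p1[i].
  v1: (1-0.685)·(3.99,1.68) + 0.685·(0.7,0.61) = (1.7363,0.9470)
  v2: (1-0.685)·(2.4,4.01) + 0.685·(0.43,1.61) = (1.0505,2.3660)
  v3: (1-0.685)·(-2.27,1.86) + 0.685·(-1.17,0.7) = (-1.5165,1.0654)
  v4: (1-0.685)·(-2.5,-0.13) + 0.685·(-1.38,0.07) = (-1.7328,0.0070)
  v5: (1-0.685)·(-1.09,-2.54) + 0.685·(-0.91,-0.93) = (-0.9667,-1.4371)
  v6: (1-0.685)·(0.96,-3.34) + 0.685·(-0.15,-0.97) = (0.1996,-1.7165)
Shoelace sum Σ(x_i·y_{i+1} − x_{i+1}·y_i):
  i=1: 1.7363·2.3660 − 1.0505·0.9470 = +3.1133 (running +3.1133)
  i=2: 1.0505·1.0654 − -1.5165·2.3660 = +4.7073 (running +7.8206)
  i=3: -1.5165·0.0070 − -1.7328·1.0654 = +1.8355 (running +9.6561)
  i=4: -1.7328·-1.4371 − -0.9667·0.0070 = +2.4971 (running +12.1531)
  i=5: -0.9667·-1.7165 − 0.1996·-1.4371 = +1.9463 (running +14.0995)
  i=6: 0.1996·0.9470 − 1.7363·-1.7165 = +3.1696 (running +17.2691)
Area = |Σ|/2 = |17.2691|/2 = 8.6345

Area at t=0.685: 8.6345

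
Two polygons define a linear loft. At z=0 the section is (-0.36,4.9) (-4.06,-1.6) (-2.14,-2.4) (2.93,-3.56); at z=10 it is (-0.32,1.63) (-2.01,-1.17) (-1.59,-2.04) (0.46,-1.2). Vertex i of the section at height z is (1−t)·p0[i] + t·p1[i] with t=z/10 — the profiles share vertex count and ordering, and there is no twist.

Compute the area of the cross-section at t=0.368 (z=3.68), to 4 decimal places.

Area at t=0.368: 16.8795

Cross-section at t=0.368: each vertex is (1-t)·p0[i] + t·p1[i].
  v1: (1-0.368)·(-0.36,4.9) + 0.368·(-0.32,1.63) = (-0.3453,3.6966)
  v2: (1-0.368)·(-4.06,-1.6) + 0.368·(-2.01,-1.17) = (-3.3056,-1.4418)
  v3: (1-0.368)·(-2.14,-2.4) + 0.368·(-1.59,-2.04) = (-1.9376,-2.2675)
  v4: (1-0.368)·(2.93,-3.56) + 0.368·(0.46,-1.2) = (2.0210,-2.6915)
Shoelace sum Σ(x_i·y_{i+1} − x_{i+1}·y_i):
  i=1: -0.3453·-1.4418 − -3.3056·3.6966 = +12.7174 (running +12.7174)
  i=2: -3.3056·-2.2675 − -1.9376·-1.4418 = +4.7020 (running +17.4194)
  i=3: -1.9376·-2.6915 − 2.0210·-2.2675 = +9.7978 (running +27.2172)
  i=4: 2.0210·3.6966 − -0.3453·-2.6915 = +6.5417 (running +33.7590)
Area = |Σ|/2 = |33.7590|/2 = 16.8795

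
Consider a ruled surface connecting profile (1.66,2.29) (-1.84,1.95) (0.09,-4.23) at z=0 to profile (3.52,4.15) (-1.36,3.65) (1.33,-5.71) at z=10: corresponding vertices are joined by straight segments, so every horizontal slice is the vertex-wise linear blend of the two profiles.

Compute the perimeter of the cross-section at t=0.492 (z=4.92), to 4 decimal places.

Perimeter at t=0.492: 20.6557

Cross-section at t=0.492: each vertex is (1-t)·p0[i] + t·p1[i].
  v1: (1-0.492)·(1.66,2.29) + 0.492·(3.52,4.15) = (2.5751,3.2051)
  v2: (1-0.492)·(-1.84,1.95) + 0.492·(-1.36,3.65) = (-1.6038,2.7864)
  v3: (1-0.492)·(0.09,-4.23) + 0.492·(1.33,-5.71) = (0.7001,-4.9582)
Perimeter = Σ |v_{i+1} − v_i|:
  edge 1→2: √(-4.1790² + -0.4187²) = 4.1999 (running 4.1999)
  edge 2→3: √(2.3039² + -7.7446²) = 8.0800 (running 12.2799)
  edge 3→1: √(1.8750² + 8.1633²) = 8.3759 (running 20.6557)
Perimeter = 20.6557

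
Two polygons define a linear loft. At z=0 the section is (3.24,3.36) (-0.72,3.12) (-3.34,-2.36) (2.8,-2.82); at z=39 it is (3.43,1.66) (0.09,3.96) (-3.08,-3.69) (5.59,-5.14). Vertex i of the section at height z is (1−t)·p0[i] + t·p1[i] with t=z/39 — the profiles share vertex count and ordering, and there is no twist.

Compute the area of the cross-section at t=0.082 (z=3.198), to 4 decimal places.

Cross-section at t=0.082: each vertex is (1-t)·p0[i] + t·p1[i].
  v1: (1-0.082)·(3.24,3.36) + 0.082·(3.43,1.66) = (3.2556,3.2206)
  v2: (1-0.082)·(-0.72,3.12) + 0.082·(0.09,3.96) = (-0.6536,3.1889)
  v3: (1-0.082)·(-3.34,-2.36) + 0.082·(-3.08,-3.69) = (-3.3187,-2.4691)
  v4: (1-0.082)·(2.8,-2.82) + 0.082·(5.59,-5.14) = (3.0288,-3.0102)
Shoelace sum Σ(x_i·y_{i+1} − x_{i+1}·y_i):
  i=1: 3.2556·3.1889 − -0.6536·3.2206 = +12.4866 (running +12.4866)
  i=2: -0.6536·-2.4691 − -3.3187·3.1889 = +12.1966 (running +24.6832)
  i=3: -3.3187·-3.0102 − 3.0288·-2.4691 = +17.4683 (running +42.1514)
  i=4: 3.0288·3.2206 − 3.2556·-3.0102 = +19.5546 (running +61.7060)
Area = |Σ|/2 = |61.7060|/2 = 30.8530

Area at t=0.082: 30.8530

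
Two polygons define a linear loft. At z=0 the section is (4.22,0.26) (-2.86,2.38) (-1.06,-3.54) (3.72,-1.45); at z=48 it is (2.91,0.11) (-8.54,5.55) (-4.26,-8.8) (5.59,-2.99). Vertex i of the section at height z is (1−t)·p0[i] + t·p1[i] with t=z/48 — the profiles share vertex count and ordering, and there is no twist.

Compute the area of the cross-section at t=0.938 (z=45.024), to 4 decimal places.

Cross-section at t=0.938: each vertex is (1-t)·p0[i] + t·p1[i].
  v1: (1-0.938)·(4.22,0.26) + 0.938·(2.91,0.11) = (2.9912,0.1193)
  v2: (1-0.938)·(-2.86,2.38) + 0.938·(-8.54,5.55) = (-8.1878,5.3535)
  v3: (1-0.938)·(-1.06,-3.54) + 0.938·(-4.26,-8.8) = (-4.0616,-8.4739)
  v4: (1-0.938)·(3.72,-1.45) + 0.938·(5.59,-2.99) = (5.4741,-2.8945)
Shoelace sum Σ(x_i·y_{i+1} − x_{i+1}·y_i):
  i=1: 2.9912·5.3535 − -8.1878·0.1193 = +16.9902 (running +16.9902)
  i=2: -8.1878·-8.4739 − -4.0616·5.3535 = +91.1264 (running +108.1166)
  i=3: -4.0616·-2.8945 − 5.4741·-8.4739 = +58.1429 (running +166.2595)
  i=4: 5.4741·0.1193 − 2.9912·-2.8945 = +9.3112 (running +175.5707)
Area = |Σ|/2 = |175.5707|/2 = 87.7853

Area at t=0.938: 87.7853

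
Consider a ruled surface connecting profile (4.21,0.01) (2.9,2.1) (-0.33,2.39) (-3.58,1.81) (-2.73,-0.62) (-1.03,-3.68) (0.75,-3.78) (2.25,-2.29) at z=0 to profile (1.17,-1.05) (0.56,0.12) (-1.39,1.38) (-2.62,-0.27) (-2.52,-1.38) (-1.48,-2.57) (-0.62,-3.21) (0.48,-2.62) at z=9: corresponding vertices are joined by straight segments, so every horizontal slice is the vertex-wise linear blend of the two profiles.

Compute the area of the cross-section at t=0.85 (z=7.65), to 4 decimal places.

Area at t=0.85: 13.4691

Cross-section at t=0.85: each vertex is (1-t)·p0[i] + t·p1[i].
  v1: (1-0.85)·(4.21,0.01) + 0.85·(1.17,-1.05) = (1.6260,-0.8910)
  v2: (1-0.85)·(2.9,2.1) + 0.85·(0.56,0.12) = (0.9110,0.4170)
  v3: (1-0.85)·(-0.33,2.39) + 0.85·(-1.39,1.38) = (-1.2310,1.5315)
  v4: (1-0.85)·(-3.58,1.81) + 0.85·(-2.62,-0.27) = (-2.7640,0.0420)
  v5: (1-0.85)·(-2.73,-0.62) + 0.85·(-2.52,-1.38) = (-2.5515,-1.2660)
  v6: (1-0.85)·(-1.03,-3.68) + 0.85·(-1.48,-2.57) = (-1.4125,-2.7365)
  v7: (1-0.85)·(0.75,-3.78) + 0.85·(-0.62,-3.21) = (-0.4145,-3.2955)
  v8: (1-0.85)·(2.25,-2.29) + 0.85·(0.48,-2.62) = (0.7455,-2.5705)
Shoelace sum Σ(x_i·y_{i+1} − x_{i+1}·y_i):
  i=1: 1.6260·0.4170 − 0.9110·-0.8910 = +1.4897 (running +1.4897)
  i=2: 0.9110·1.5315 − -1.2310·0.4170 = +1.9085 (running +3.3983)
  i=3: -1.2310·0.0420 − -2.7640·1.5315 = +4.1814 (running +7.5796)
  i=4: -2.7640·-1.2660 − -2.5515·0.0420 = +3.6064 (running +11.1860)
  i=5: -2.5515·-2.7365 − -1.4125·-1.2660 = +5.1940 (running +16.3800)
  i=6: -1.4125·-3.2955 − -0.4145·-2.7365 = +3.5206 (running +19.9006)
  i=7: -0.4145·-2.5705 − 0.7455·-3.2955 = +3.5223 (running +23.4229)
  i=8: 0.7455·-0.8910 − 1.6260·-2.5705 = +3.5154 (running +26.9382)
Area = |Σ|/2 = |26.9382|/2 = 13.4691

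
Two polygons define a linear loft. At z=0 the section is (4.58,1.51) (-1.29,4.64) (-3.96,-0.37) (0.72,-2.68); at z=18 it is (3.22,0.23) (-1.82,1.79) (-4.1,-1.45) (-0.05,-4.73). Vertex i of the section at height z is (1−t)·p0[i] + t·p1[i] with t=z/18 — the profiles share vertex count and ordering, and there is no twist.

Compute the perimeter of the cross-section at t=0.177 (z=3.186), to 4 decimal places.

Perimeter at t=0.177: 22.6912

Cross-section at t=0.177: each vertex is (1-t)·p0[i] + t·p1[i].
  v1: (1-0.177)·(4.58,1.51) + 0.177·(3.22,0.23) = (4.3393,1.2834)
  v2: (1-0.177)·(-1.29,4.64) + 0.177·(-1.82,1.79) = (-1.3838,4.1355)
  v3: (1-0.177)·(-3.96,-0.37) + 0.177·(-4.1,-1.45) = (-3.9848,-0.5612)
  v4: (1-0.177)·(0.72,-2.68) + 0.177·(-0.05,-4.73) = (0.5837,-3.0428)
Perimeter = Σ |v_{i+1} − v_i|:
  edge 1→2: √(-5.7231² + 2.8521²) = 6.3944 (running 6.3944)
  edge 2→3: √(-2.6010² + -4.6967²) = 5.3688 (running 11.7632)
  edge 3→4: √(4.5685² + -2.4817²) = 5.1990 (running 16.9622)
  edge 4→1: √(3.7556² + 4.3263²) = 5.7290 (running 22.6912)
Perimeter = 22.6912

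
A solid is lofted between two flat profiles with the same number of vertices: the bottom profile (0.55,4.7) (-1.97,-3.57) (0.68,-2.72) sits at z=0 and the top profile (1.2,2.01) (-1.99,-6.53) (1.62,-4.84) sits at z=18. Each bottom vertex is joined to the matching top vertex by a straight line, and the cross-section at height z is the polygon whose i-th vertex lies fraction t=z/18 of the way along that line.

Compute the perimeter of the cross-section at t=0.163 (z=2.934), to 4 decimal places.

Cross-section at t=0.163: each vertex is (1-t)·p0[i] + t·p1[i].
  v1: (1-0.163)·(0.55,4.7) + 0.163·(1.2,2.01) = (0.6560,4.2615)
  v2: (1-0.163)·(-1.97,-3.57) + 0.163·(-1.99,-6.53) = (-1.9733,-4.0525)
  v3: (1-0.163)·(0.68,-2.72) + 0.163·(1.62,-4.84) = (0.8332,-3.0656)
Perimeter = Σ |v_{i+1} − v_i|:
  edge 1→2: √(-2.6292² + -8.3140²) = 8.7198 (running 8.7198)
  edge 2→3: √(2.8065² + 0.9869²) = 2.9750 (running 11.6948)
  edge 3→1: √(-0.1773² + 7.3271²) = 7.3292 (running 19.0240)
Perimeter = 19.0240

Perimeter at t=0.163: 19.0240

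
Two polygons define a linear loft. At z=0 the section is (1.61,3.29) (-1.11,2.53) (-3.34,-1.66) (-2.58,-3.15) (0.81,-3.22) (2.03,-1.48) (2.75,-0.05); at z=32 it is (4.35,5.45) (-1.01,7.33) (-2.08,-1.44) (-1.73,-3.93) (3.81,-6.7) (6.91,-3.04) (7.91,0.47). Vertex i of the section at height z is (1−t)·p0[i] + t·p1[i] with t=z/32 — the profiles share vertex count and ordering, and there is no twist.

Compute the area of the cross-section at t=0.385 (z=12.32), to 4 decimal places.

Cross-section at t=0.385: each vertex is (1-t)·p0[i] + t·p1[i].
  v1: (1-0.385)·(1.61,3.29) + 0.385·(4.35,5.45) = (2.6649,4.1216)
  v2: (1-0.385)·(-1.11,2.53) + 0.385·(-1.01,7.33) = (-1.0715,4.3780)
  v3: (1-0.385)·(-3.34,-1.66) + 0.385·(-2.08,-1.44) = (-2.8549,-1.5753)
  v4: (1-0.385)·(-2.58,-3.15) + 0.385·(-1.73,-3.93) = (-2.2527,-3.4503)
  v5: (1-0.385)·(0.81,-3.22) + 0.385·(3.81,-6.7) = (1.9650,-4.5598)
  v6: (1-0.385)·(2.03,-1.48) + 0.385·(6.91,-3.04) = (3.9088,-2.0806)
  v7: (1-0.385)·(2.75,-0.05) + 0.385·(7.91,0.47) = (4.7366,0.1502)
Shoelace sum Σ(x_i·y_{i+1} − x_{i+1}·y_i):
  i=1: 2.6649·4.3780 − -1.0715·4.1216 = +16.0832 (running +16.0832)
  i=2: -1.0715·-1.5753 − -2.8549·4.3780 = +14.1867 (running +30.2699)
  i=3: -2.8549·-3.4503 − -2.2527·-1.5753 = +6.3015 (running +36.5714)
  i=4: -2.2527·-4.5598 − 1.9650·-3.4503 = +17.0519 (running +53.6233)
  i=5: 1.9650·-2.0806 − 3.9088·-4.5598 = +13.7350 (running +67.3583)
  i=6: 3.9088·0.1502 − 4.7366·-2.0806 = +10.4421 (running +77.8004)
  i=7: 4.7366·4.1216 − 2.6649·0.1502 = +19.1221 (running +96.9225)
Area = |Σ|/2 = |96.9225|/2 = 48.4612

Area at t=0.385: 48.4612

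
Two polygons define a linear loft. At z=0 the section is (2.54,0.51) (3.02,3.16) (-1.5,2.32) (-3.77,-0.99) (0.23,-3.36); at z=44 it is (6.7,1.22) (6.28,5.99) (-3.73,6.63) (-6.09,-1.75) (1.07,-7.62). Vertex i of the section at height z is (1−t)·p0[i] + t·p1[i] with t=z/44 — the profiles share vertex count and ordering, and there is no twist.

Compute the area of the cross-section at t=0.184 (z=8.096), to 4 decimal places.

Cross-section at t=0.184: each vertex is (1-t)·p0[i] + t·p1[i].
  v1: (1-0.184)·(2.54,0.51) + 0.184·(6.7,1.22) = (3.3054,0.6406)
  v2: (1-0.184)·(3.02,3.16) + 0.184·(6.28,5.99) = (3.6198,3.6807)
  v3: (1-0.184)·(-1.5,2.32) + 0.184·(-3.73,6.63) = (-1.9103,3.1130)
  v4: (1-0.184)·(-3.77,-0.99) + 0.184·(-6.09,-1.75) = (-4.1969,-1.1298)
  v5: (1-0.184)·(0.23,-3.36) + 0.184·(1.07,-7.62) = (0.3846,-4.1438)
Shoelace sum Σ(x_i·y_{i+1} − x_{i+1}·y_i):
  i=1: 3.3054·3.6807 − 3.6198·0.6406 = +9.8474 (running +9.8474)
  i=2: 3.6198·3.1130 − -1.9103·3.6807 = +18.3001 (running +28.1474)
  i=3: -1.9103·-1.1298 − -4.1969·3.1130 = +15.2234 (running +43.3709)
  i=4: -4.1969·-4.1438 − 0.3846·-1.1298 = +17.8257 (running +61.1965)
  i=5: 0.3846·0.6406 − 3.3054·-4.1438 = +13.9436 (running +75.1401)
Area = |Σ|/2 = |75.1401|/2 = 37.5701

Area at t=0.184: 37.5701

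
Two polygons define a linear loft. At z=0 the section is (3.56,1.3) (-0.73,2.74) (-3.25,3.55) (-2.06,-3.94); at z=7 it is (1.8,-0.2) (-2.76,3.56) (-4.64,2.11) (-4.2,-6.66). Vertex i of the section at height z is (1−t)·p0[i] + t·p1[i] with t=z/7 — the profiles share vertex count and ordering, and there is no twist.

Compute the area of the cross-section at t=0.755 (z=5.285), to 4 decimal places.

Area at t=0.755: 32.1613

Cross-section at t=0.755: each vertex is (1-t)·p0[i] + t·p1[i].
  v1: (1-0.755)·(3.56,1.3) + 0.755·(1.8,-0.2) = (2.2312,0.1675)
  v2: (1-0.755)·(-0.73,2.74) + 0.755·(-2.76,3.56) = (-2.2626,3.3591)
  v3: (1-0.755)·(-3.25,3.55) + 0.755·(-4.64,2.11) = (-4.2994,2.4628)
  v4: (1-0.755)·(-2.06,-3.94) + 0.755·(-4.2,-6.66) = (-3.6757,-5.9936)
Shoelace sum Σ(x_i·y_{i+1} − x_{i+1}·y_i):
  i=1: 2.2312·3.3591 − -2.2626·0.1675 = +7.8738 (running +7.8738)
  i=2: -2.2626·2.4628 − -4.2994·3.3591 = +8.8698 (running +16.7436)
  i=3: -4.2994·-5.9936 − -3.6757·2.4628 = +34.8217 (running +51.5653)
  i=4: -3.6757·0.1675 − 2.2312·-5.9936 = +12.7572 (running +64.3226)
Area = |Σ|/2 = |64.3226|/2 = 32.1613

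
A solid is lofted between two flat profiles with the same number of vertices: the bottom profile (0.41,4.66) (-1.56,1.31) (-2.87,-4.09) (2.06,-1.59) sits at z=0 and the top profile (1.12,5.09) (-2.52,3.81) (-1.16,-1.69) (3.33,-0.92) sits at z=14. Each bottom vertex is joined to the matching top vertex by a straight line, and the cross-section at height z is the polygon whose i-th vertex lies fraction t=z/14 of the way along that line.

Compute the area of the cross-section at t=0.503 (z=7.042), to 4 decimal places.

Cross-section at t=0.503: each vertex is (1-t)·p0[i] + t·p1[i].
  v1: (1-0.503)·(0.41,4.66) + 0.503·(1.12,5.09) = (0.7671,4.8763)
  v2: (1-0.503)·(-1.56,1.31) + 0.503·(-2.52,3.81) = (-2.0429,2.5675)
  v3: (1-0.503)·(-2.87,-4.09) + 0.503·(-1.16,-1.69) = (-2.0099,-2.8828)
  v4: (1-0.503)·(2.06,-1.59) + 0.503·(3.33,-0.92) = (2.6988,-1.2530)
Shoelace sum Σ(x_i·y_{i+1} − x_{i+1}·y_i):
  i=1: 0.7671·2.5675 − -2.0429·4.8763 = +11.9313 (running +11.9313)
  i=2: -2.0429·-2.8828 − -2.0099·2.5675 = +11.0496 (running +22.9808)
  i=3: -2.0099·-1.2530 − 2.6988·-2.8828 = +10.2985 (running +33.2793)
  i=4: 2.6988·4.8763 − 0.7671·-1.2530 = +14.1214 (running +47.4007)
Area = |Σ|/2 = |47.4007|/2 = 23.7004

Area at t=0.503: 23.7004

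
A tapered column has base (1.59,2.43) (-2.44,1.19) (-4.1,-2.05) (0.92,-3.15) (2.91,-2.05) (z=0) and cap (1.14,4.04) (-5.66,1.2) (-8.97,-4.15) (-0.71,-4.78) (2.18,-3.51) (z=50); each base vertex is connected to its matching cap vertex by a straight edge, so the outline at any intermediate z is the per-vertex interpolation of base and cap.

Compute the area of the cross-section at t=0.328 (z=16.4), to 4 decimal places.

Cross-section at t=0.328: each vertex is (1-t)·p0[i] + t·p1[i].
  v1: (1-0.328)·(1.59,2.43) + 0.328·(1.14,4.04) = (1.4424,2.9581)
  v2: (1-0.328)·(-2.44,1.19) + 0.328·(-5.66,1.2) = (-3.4962,1.1933)
  v3: (1-0.328)·(-4.1,-2.05) + 0.328·(-8.97,-4.15) = (-5.6974,-2.7388)
  v4: (1-0.328)·(0.92,-3.15) + 0.328·(-0.71,-4.78) = (0.3854,-3.6846)
  v5: (1-0.328)·(2.91,-2.05) + 0.328·(2.18,-3.51) = (2.6706,-2.5289)
Shoelace sum Σ(x_i·y_{i+1} − x_{i+1}·y_i):
  i=1: 1.4424·1.1933 − -3.4962·2.9581 = +12.0631 (running +12.0631)
  i=2: -3.4962·-2.7388 − -5.6974·1.1933 = +16.3738 (running +28.4369)
  i=3: -5.6974·-3.6846 − 0.3854·-2.7388 = +22.0481 (running +50.4851)
  i=4: 0.3854·-2.5289 − 2.6706·-3.6846 = +8.8655 (running +59.3506)
  i=5: 2.6706·2.9581 − 1.4424·-2.5289 = +11.5474 (running +70.8980)
Area = |Σ|/2 = |70.8980|/2 = 35.4490

Area at t=0.328: 35.4490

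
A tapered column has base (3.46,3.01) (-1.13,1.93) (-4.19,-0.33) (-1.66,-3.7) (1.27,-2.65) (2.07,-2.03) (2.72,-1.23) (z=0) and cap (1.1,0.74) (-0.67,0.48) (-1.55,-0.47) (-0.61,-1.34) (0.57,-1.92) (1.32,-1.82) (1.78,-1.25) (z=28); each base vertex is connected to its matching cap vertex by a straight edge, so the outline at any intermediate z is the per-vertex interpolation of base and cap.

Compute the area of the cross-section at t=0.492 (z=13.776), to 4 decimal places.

Area at t=0.492: 15.8585

Cross-section at t=0.492: each vertex is (1-t)·p0[i] + t·p1[i].
  v1: (1-0.492)·(3.46,3.01) + 0.492·(1.1,0.74) = (2.2989,1.8932)
  v2: (1-0.492)·(-1.13,1.93) + 0.492·(-0.67,0.48) = (-0.9037,1.2166)
  v3: (1-0.492)·(-4.19,-0.33) + 0.492·(-1.55,-0.47) = (-2.8911,-0.3989)
  v4: (1-0.492)·(-1.66,-3.7) + 0.492·(-0.61,-1.34) = (-1.1434,-2.5389)
  v5: (1-0.492)·(1.27,-2.65) + 0.492·(0.57,-1.92) = (0.9256,-2.2908)
  v6: (1-0.492)·(2.07,-2.03) + 0.492·(1.32,-1.82) = (1.7010,-1.9267)
  v7: (1-0.492)·(2.72,-1.23) + 0.492·(1.78,-1.25) = (2.2575,-1.2398)
Shoelace sum Σ(x_i·y_{i+1} − x_{i+1}·y_i):
  i=1: 2.2989·1.2166 − -0.9037·1.8932 = +4.5076 (running +4.5076)
  i=2: -0.9037·-0.3989 − -2.8911·1.2166 = +3.8778 (running +8.3854)
  i=3: -2.8911·-2.5389 − -1.1434·-0.3989 = +6.8841 (running +15.2696)
  i=4: -1.1434·-2.2908 − 0.9256·-2.5389 = +4.9693 (running +20.2389)
  i=5: 0.9256·-1.9267 − 1.7010·-2.2908 = +2.1134 (running +22.3523)
  i=6: 1.7010·-1.2398 − 2.2575·-1.9267 = +2.2406 (running +24.5928)
  i=7: 2.2575·1.8932 − 2.2989·-1.2398 = +7.1241 (running +31.7169)
Area = |Σ|/2 = |31.7169|/2 = 15.8585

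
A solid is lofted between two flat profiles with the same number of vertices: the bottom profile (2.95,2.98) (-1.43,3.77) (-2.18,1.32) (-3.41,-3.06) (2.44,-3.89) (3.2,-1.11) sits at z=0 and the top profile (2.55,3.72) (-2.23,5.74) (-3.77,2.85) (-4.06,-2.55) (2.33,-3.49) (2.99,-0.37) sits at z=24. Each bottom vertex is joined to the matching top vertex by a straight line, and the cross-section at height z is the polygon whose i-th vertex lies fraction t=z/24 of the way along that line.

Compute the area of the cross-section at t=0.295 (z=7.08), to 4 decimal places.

Area at t=0.295: 41.5780

Cross-section at t=0.295: each vertex is (1-t)·p0[i] + t·p1[i].
  v1: (1-0.295)·(2.95,2.98) + 0.295·(2.55,3.72) = (2.8320,3.1983)
  v2: (1-0.295)·(-1.43,3.77) + 0.295·(-2.23,5.74) = (-1.6660,4.3512)
  v3: (1-0.295)·(-2.18,1.32) + 0.295·(-3.77,2.85) = (-2.6491,1.7713)
  v4: (1-0.295)·(-3.41,-3.06) + 0.295·(-4.06,-2.55) = (-3.6018,-2.9096)
  v5: (1-0.295)·(2.44,-3.89) + 0.295·(2.33,-3.49) = (2.4076,-3.7720)
  v6: (1-0.295)·(3.2,-1.11) + 0.295·(2.99,-0.37) = (3.1381,-0.8917)
Shoelace sum Σ(x_i·y_{i+1} − x_{i+1}·y_i):
  i=1: 2.8320·4.3512 − -1.6660·3.1983 = +17.6508 (running +17.6508)
  i=2: -1.6660·1.7713 − -2.6491·4.3512 = +8.5753 (running +26.2262)
  i=3: -2.6491·-2.9096 − -3.6018·1.7713 = +14.0875 (running +40.3137)
  i=4: -3.6018·-3.7720 − 2.4076·-2.9096 = +20.5907 (running +60.9044)
  i=5: 2.4076·-0.8917 − 3.1381·-3.7720 = +9.6899 (running +70.5943)
  i=6: 3.1381·3.1983 − 2.8320·-0.8917 = +12.5617 (running +83.1560)
Area = |Σ|/2 = |83.1560|/2 = 41.5780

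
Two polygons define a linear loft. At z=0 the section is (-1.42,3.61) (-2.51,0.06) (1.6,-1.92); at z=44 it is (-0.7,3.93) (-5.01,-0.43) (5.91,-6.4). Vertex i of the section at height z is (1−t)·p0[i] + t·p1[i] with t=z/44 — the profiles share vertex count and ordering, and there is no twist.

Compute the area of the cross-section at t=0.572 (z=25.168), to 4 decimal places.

Cross-section at t=0.572: each vertex is (1-t)·p0[i] + t·p1[i].
  v1: (1-0.572)·(-1.42,3.61) + 0.572·(-0.7,3.93) = (-1.0082,3.7930)
  v2: (1-0.572)·(-2.51,0.06) + 0.572·(-5.01,-0.43) = (-3.9400,-0.2203)
  v3: (1-0.572)·(1.6,-1.92) + 0.572·(5.91,-6.4) = (4.0653,-4.4826)
Shoelace sum Σ(x_i·y_{i+1} − x_{i+1}·y_i):
  i=1: -1.0082·-0.2203 − -3.9400·3.7930 = +15.1667 (running +15.1667)
  i=2: -3.9400·-4.4826 − 4.0653·-0.2203 = +18.5568 (running +33.7235)
  i=3: 4.0653·3.7930 − -1.0082·-4.4826 = +10.9008 (running +44.6242)
Area = |Σ|/2 = |44.6242|/2 = 22.3121

Area at t=0.572: 22.3121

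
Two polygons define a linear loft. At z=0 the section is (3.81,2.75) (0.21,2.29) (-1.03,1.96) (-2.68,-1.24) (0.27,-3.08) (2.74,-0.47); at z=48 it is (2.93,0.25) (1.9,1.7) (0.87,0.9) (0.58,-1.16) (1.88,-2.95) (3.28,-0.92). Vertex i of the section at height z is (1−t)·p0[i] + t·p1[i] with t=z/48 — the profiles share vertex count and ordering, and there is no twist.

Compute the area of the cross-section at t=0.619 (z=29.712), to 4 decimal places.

Area at t=0.619: 12.3642

Cross-section at t=0.619: each vertex is (1-t)·p0[i] + t·p1[i].
  v1: (1-0.619)·(3.81,2.75) + 0.619·(2.93,0.25) = (3.2653,1.2025)
  v2: (1-0.619)·(0.21,2.29) + 0.619·(1.9,1.7) = (1.2561,1.9248)
  v3: (1-0.619)·(-1.03,1.96) + 0.619·(0.87,0.9) = (0.1461,1.3039)
  v4: (1-0.619)·(-2.68,-1.24) + 0.619·(0.58,-1.16) = (-0.6621,-1.1905)
  v5: (1-0.619)·(0.27,-3.08) + 0.619·(1.88,-2.95) = (1.2666,-2.9995)
  v6: (1-0.619)·(2.74,-0.47) + 0.619·(3.28,-0.92) = (3.0743,-0.7485)
Shoelace sum Σ(x_i·y_{i+1} − x_{i+1}·y_i):
  i=1: 3.2653·1.9248 − 1.2561·1.2025 = +4.7745 (running +4.7745)
  i=2: 1.2561·1.3039 − 0.1461·1.9248 = +1.3566 (running +6.1311)
  i=3: 0.1461·-1.1905 − -0.6621·1.3039 = +0.6893 (running +6.8204)
  i=4: -0.6621·-2.9995 − 1.2666·-1.1905 = +3.4937 (running +10.3141)
  i=5: 1.2666·-0.7485 − 3.0743·-2.9995 = +8.2732 (running +18.5873)
  i=6: 3.0743·1.2025 − 3.2653·-0.7485 = +6.1410 (running +24.7284)
Area = |Σ|/2 = |24.7284|/2 = 12.3642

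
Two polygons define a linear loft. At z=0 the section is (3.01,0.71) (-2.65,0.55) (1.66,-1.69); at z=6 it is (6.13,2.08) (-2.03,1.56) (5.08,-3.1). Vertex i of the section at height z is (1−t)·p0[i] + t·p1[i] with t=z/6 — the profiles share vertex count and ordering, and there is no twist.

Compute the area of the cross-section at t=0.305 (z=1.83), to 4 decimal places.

Cross-section at t=0.305: each vertex is (1-t)·p0[i] + t·p1[i].
  v1: (1-0.305)·(3.01,0.71) + 0.305·(6.13,2.08) = (3.9616,1.1279)
  v2: (1-0.305)·(-2.65,0.55) + 0.305·(-2.03,1.56) = (-2.4609,0.8581)
  v3: (1-0.305)·(1.66,-1.69) + 0.305·(5.08,-3.1) = (2.7031,-2.1200)
Shoelace sum Σ(x_i·y_{i+1} − x_{i+1}·y_i):
  i=1: 3.9616·0.8581 − -2.4609·1.1279 = +6.1748 (running +6.1748)
  i=2: -2.4609·-2.1200 − 2.7031·0.8581 = +2.8978 (running +9.0726)
  i=3: 2.7031·1.1279 − 3.9616·-2.1200 = +11.4475 (running +20.5201)
Area = |Σ|/2 = |20.5201|/2 = 10.2600

Area at t=0.305: 10.2600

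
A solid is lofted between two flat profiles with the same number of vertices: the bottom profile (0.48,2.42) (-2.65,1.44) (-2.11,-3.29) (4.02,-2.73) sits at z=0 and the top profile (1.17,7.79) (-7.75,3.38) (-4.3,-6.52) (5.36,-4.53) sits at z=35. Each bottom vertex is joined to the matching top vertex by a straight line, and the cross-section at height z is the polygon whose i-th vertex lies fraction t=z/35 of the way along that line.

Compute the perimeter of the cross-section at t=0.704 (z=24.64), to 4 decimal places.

Cross-section at t=0.704: each vertex is (1-t)·p0[i] + t·p1[i].
  v1: (1-0.704)·(0.48,2.42) + 0.704·(1.17,7.79) = (0.9658,6.2005)
  v2: (1-0.704)·(-2.65,1.44) + 0.704·(-7.75,3.38) = (-6.2404,2.8058)
  v3: (1-0.704)·(-2.11,-3.29) + 0.704·(-4.3,-6.52) = (-3.6518,-5.5639)
  v4: (1-0.704)·(4.02,-2.73) + 0.704·(5.36,-4.53) = (4.9634,-3.9972)
Perimeter = Σ |v_{i+1} − v_i|:
  edge 1→2: √(-7.2062² + -3.3947²) = 7.9657 (running 7.9657)
  edge 2→3: √(2.5886² + -8.3697²) = 8.7609 (running 16.7266)
  edge 3→4: √(8.6151² + 1.5667²) = 8.7564 (running 25.4830)
  edge 4→1: √(-3.9976² + 10.1977²) = 10.9532 (running 36.4362)
Perimeter = 36.4362

Perimeter at t=0.704: 36.4362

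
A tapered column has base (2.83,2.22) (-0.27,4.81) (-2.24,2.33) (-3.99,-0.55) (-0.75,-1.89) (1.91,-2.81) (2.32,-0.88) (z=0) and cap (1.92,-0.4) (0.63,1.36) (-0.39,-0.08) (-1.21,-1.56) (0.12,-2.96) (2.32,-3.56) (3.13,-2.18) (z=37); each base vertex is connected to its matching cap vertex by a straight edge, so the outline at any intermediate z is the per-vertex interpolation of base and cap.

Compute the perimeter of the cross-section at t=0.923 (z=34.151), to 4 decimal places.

Perimeter at t=0.923: 14.1538

Cross-section at t=0.923: each vertex is (1-t)·p0[i] + t·p1[i].
  v1: (1-0.923)·(2.83,2.22) + 0.923·(1.92,-0.4) = (1.9901,-0.1983)
  v2: (1-0.923)·(-0.27,4.81) + 0.923·(0.63,1.36) = (0.5607,1.6256)
  v3: (1-0.923)·(-2.24,2.33) + 0.923·(-0.39,-0.08) = (-0.5324,0.1056)
  v4: (1-0.923)·(-3.99,-0.55) + 0.923·(-1.21,-1.56) = (-1.4241,-1.4822)
  v5: (1-0.923)·(-0.75,-1.89) + 0.923·(0.12,-2.96) = (0.0530,-2.8776)
  v6: (1-0.923)·(1.91,-2.81) + 0.923·(2.32,-3.56) = (2.2884,-3.5023)
  v7: (1-0.923)·(2.32,-0.88) + 0.923·(3.13,-2.18) = (3.0676,-2.0799)
Perimeter = Σ |v_{i+1} − v_i|:
  edge 1→2: √(-1.4294² + 1.8239²) = 2.3173 (running 2.3173)
  edge 2→3: √(-1.0932² + -1.5201²) = 1.8723 (running 4.1896)
  edge 3→4: √(-0.8916² + -1.5878²) = 1.8210 (running 6.0106)
  edge 4→5: √(1.4771² + -1.3954²) = 2.0320 (running 8.0426)
  edge 5→6: √(2.2354² + -0.6246²) = 2.3211 (running 10.3636)
  edge 6→7: √(0.7792² + 1.4224²) = 1.6218 (running 11.9854)
  edge 7→1: √(-1.0776² + 1.8816²) = 2.1683 (running 14.1538)
Perimeter = 14.1538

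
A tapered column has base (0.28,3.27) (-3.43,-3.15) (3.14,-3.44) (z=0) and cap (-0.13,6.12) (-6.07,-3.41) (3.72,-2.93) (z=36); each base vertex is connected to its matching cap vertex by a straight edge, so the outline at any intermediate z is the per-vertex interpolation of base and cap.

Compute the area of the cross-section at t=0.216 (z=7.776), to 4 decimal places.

Area at t=0.216: 26.0219

Cross-section at t=0.216: each vertex is (1-t)·p0[i] + t·p1[i].
  v1: (1-0.216)·(0.28,3.27) + 0.216·(-0.13,6.12) = (0.1914,3.8856)
  v2: (1-0.216)·(-3.43,-3.15) + 0.216·(-6.07,-3.41) = (-4.0002,-3.2062)
  v3: (1-0.216)·(3.14,-3.44) + 0.216·(3.72,-2.93) = (3.2653,-3.3298)
Shoelace sum Σ(x_i·y_{i+1} − x_{i+1}·y_i):
  i=1: 0.1914·-3.2062 − -4.0002·3.8856 = +14.9295 (running +14.9295)
  i=2: -4.0002·-3.3298 − 3.2653·-3.2062 = +23.7892 (running +38.7187)
  i=3: 3.2653·3.8856 − 0.1914·-3.3298 = +13.3250 (running +52.0438)
Area = |Σ|/2 = |52.0438|/2 = 26.0219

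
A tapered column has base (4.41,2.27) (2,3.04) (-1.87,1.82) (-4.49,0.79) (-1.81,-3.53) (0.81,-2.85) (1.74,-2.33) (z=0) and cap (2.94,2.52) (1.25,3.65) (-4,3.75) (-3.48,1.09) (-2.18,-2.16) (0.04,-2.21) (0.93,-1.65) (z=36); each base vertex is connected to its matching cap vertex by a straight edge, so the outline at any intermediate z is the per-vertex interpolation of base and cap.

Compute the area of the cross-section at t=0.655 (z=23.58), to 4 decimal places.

Cross-section at t=0.655: each vertex is (1-t)·p0[i] + t·p1[i].
  v1: (1-0.655)·(4.41,2.27) + 0.655·(2.94,2.52) = (3.4471,2.4337)
  v2: (1-0.655)·(2,3.04) + 0.655·(1.25,3.65) = (1.5088,3.4396)
  v3: (1-0.655)·(-1.87,1.82) + 0.655·(-4,3.75) = (-3.2652,3.0842)
  v4: (1-0.655)·(-4.49,0.79) + 0.655·(-3.48,1.09) = (-3.8285,0.9865)
  v5: (1-0.655)·(-1.81,-3.53) + 0.655·(-2.18,-2.16) = (-2.0524,-2.6326)
  v6: (1-0.655)·(0.81,-2.85) + 0.655·(0.04,-2.21) = (0.3056,-2.4308)
  v7: (1-0.655)·(1.74,-2.33) + 0.655·(0.93,-1.65) = (1.2094,-1.8846)
Shoelace sum Σ(x_i·y_{i+1} − x_{i+1}·y_i):
  i=1: 3.4471·3.4396 − 1.5088·2.4337 = +8.1847 (running +8.1847)
  i=2: 1.5088·3.0842 − -3.2652·3.4396 = +15.8839 (running +24.0686)
  i=3: -3.2652·0.9865 − -3.8285·3.0842 = +8.5864 (running +32.6550)
  i=4: -3.8285·-2.6326 − -2.0524·0.9865 = +12.1036 (running +44.7586)
  i=5: -2.0524·-2.4308 − 0.3056·-2.6326 = +5.7935 (running +50.5522)
  i=6: 0.3056·-1.8846 − 1.2094·-2.4308 = +2.3639 (running +52.9161)
  i=7: 1.2094·2.4337 − 3.4471·-1.8846 = +9.4400 (running +62.3561)
Area = |Σ|/2 = |62.3561|/2 = 31.1780

Area at t=0.655: 31.1780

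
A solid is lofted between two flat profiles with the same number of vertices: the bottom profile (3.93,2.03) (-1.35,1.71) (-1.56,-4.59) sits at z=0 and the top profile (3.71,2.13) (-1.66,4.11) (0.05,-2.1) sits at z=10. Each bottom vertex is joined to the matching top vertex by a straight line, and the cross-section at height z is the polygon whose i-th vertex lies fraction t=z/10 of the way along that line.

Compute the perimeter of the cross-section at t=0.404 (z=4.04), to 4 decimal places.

Cross-section at t=0.404: each vertex is (1-t)·p0[i] + t·p1[i].
  v1: (1-0.404)·(3.93,2.03) + 0.404·(3.71,2.13) = (3.8411,2.0704)
  v2: (1-0.404)·(-1.35,1.71) + 0.404·(-1.66,4.11) = (-1.4752,2.6796)
  v3: (1-0.404)·(-1.56,-4.59) + 0.404·(0.05,-2.1) = (-0.9096,-3.5840)
Perimeter = Σ |v_{i+1} − v_i|:
  edge 1→2: √(-5.3164² + 0.6092²) = 5.3512 (running 5.3512)
  edge 2→3: √(0.5657² + -6.2636²) = 6.2891 (running 11.6403)
  edge 3→1: √(4.7507² + 5.6544²) = 7.3852 (running 19.0255)
Perimeter = 19.0255

Perimeter at t=0.404: 19.0255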